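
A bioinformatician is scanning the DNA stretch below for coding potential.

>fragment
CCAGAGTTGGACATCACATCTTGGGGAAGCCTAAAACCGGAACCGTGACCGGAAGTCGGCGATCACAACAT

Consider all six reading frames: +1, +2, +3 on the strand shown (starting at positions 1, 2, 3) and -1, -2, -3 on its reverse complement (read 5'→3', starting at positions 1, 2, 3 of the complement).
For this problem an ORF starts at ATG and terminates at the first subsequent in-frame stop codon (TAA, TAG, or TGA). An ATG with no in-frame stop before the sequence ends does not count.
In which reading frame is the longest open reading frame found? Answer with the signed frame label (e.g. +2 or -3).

-1

Reverse complement (5'→3'): ATGTTGTGATCGCCGACTTCCGGTCACGGTTCCGGTTTTAGGCTTCCCCAAGATGTGATGTCCAACTCTGG
Frame +1: CCA GAG TTG GAC ATC ACA TCT TGG GGA AGC CTA AAA CCG GAA CCG TGA CCG GAA GTC GGC GAT CAC AAC — no ATG→stop ORF.
Frame +2: CAG AGT TGG ACA TCA CAT CTT GGG GAA GCC TAA AAC CGG AAC CGT GAC CGG AAG TCG GCG ATC ACA ACA — no ATG→stop ORF.
Frame +3: AGA GTT GGA CAT CAC ATC TTG GGG AAG CCT AAA ACC GGA ACC GTG ACC GGA AGT CGG CGA TCA CAA CAT — no ATG→stop ORF.
Frame -1: ATG TTG TGA TCG CCG ACT TCC GGT CAC GGT TCC GGT TTT AGG CTT CCC CAA GAT GTG ATG TCC AAC TCT — ATG at 1, stop TGA at 7 → 9 nt.
Frame -2: TGT TGT GAT CGC CGA CTT CCG GTC ACG GTT CCG GTT TTA GGC TTC CCC AAG ATG TGA TGT CCA ACT CTG — ATG at 53, stop TGA at 56 → 6 nt.
Frame -3: GTT GTG ATC GCC GAC TTC CGG TCA CGG TTC CGG TTT TAG GCT TCC CCA AGA TGT GAT GTC CAA CTC TGG — no ATG→stop ORF.
Longest ORF is 9 nt in frame -1 (positions 1–9).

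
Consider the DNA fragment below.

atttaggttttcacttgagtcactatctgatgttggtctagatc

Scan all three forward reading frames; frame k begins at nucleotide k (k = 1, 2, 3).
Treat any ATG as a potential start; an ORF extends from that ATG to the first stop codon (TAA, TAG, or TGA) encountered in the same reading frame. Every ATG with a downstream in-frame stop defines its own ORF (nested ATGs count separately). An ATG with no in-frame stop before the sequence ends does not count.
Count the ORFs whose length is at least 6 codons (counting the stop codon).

0

Frame 1: ATT TAG GTT TTC ACT TGA GTC ACT ATC TGA TGT TGG TCT AGA — no ATG→stop ORF.
Frame 2: TTT AGG TTT TCA CTT GAG TCA CTA TCT GAT GTT GGT CTA GAT — no ATG→stop ORF.
Frame 3: TTA GGT TTT CAC TTG AGT CAC TAT CTG ATG TTG GTC TAG ATC — ATG at 30, stop TAG at 39 → 12 nt.
No ORF reaches 6 codons. Count = 0.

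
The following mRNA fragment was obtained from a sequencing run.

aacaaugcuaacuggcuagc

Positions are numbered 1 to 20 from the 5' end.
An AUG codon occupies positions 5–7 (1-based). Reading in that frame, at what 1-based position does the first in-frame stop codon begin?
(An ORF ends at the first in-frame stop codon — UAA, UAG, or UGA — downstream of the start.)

17

Codons from position 5: AUG (5–7), CUA (8–10), ACU (11–13), GGC (14–16), UAG (17–19).
UAG is a stop codon; it begins at position 17.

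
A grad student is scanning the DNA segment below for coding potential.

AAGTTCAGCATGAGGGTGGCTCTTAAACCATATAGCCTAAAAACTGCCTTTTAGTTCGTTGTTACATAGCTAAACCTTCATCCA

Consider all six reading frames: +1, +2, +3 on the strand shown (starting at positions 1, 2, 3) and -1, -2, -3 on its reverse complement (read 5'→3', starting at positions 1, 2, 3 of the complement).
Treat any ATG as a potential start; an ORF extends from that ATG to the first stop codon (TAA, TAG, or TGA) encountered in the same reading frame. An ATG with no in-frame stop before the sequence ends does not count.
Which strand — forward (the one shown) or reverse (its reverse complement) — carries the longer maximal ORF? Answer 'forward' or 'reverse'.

Reverse complement (5'→3'): TGGATGAAGGTTTAGCTATGTAACAACGAACTAAAAGGCAGTTTTTAGGCTATATGGTTTAAGAGCCACCCTCATGCTGAACTT
Frame +1: AAG TTC AGC ATG AGG GTG GCT CTT AAA CCA TAT AGC CTA AAA ACT GCC TTT TAG TTC GTT GTT ACA TAG CTA AAC CTT CAT CCA — ATG at 10, stop TAG at 52 → 45 nt.
Frame +2: AGT TCA GCA TGA GGG TGG CTC TTA AAC CAT ATA GCC TAA AAA CTG CCT TTT AGT TCG TTG TTA CAT AGC TAA ACC TTC ATC — no ATG→stop ORF.
Frame +3: GTT CAG CAT GAG GGT GGC TCT TAA ACC ATA TAG CCT AAA AAC TGC CTT TTA GTT CGT TGT TAC ATA GCT AAA CCT TCA TCC — no ATG→stop ORF.
Frame -1: TGG ATG AAG GTT TAG CTA TGT AAC AAC GAA CTA AAA GGC AGT TTT TAG GCT ATA TGG TTT AAG AGC CAC CCT CAT GCT GAA CTT — ATG at 4, stop TAG at 13 → 12 nt.
Frame -2: GGA TGA AGG TTT AGC TAT GTA ACA ACG AAC TAA AAG GCA GTT TTT AGG CTA TAT GGT TTA AGA GCC ACC CTC ATG CTG AAC — no ATG→stop ORF.
Frame -3: GAT GAA GGT TTA GCT ATG TAA CAA CGA ACT AAA AGG CAG TTT TTA GGC TAT ATG GTT TAA GAG CCA CCC TCA TGC TGA ACT — ATG at 18, stop TAA at 21 → 6 nt; ATG at 54, stop TAA at 60 → 9 nt.
Forward-strand max 45 nt; reverse-strand max 12 nt. The forward strand has the longer ORF.

forward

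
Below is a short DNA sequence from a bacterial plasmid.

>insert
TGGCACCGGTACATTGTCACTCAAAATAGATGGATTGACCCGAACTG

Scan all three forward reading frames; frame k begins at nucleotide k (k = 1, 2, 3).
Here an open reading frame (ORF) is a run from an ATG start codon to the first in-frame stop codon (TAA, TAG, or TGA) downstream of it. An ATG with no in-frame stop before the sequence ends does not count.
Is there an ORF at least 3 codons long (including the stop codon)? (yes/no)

yes

Frame 1: TGG CAC CGG TAC ATT GTC ACT CAA AAT AGA TGG ATT GAC CCG AAC — no ATG→stop ORF.
Frame 2: GGC ACC GGT ACA TTG TCA CTC AAA ATA GAT GGA TTG ACC CGA ACT — no ATG→stop ORF.
Frame 3: GCA CCG GTA CAT TGT CAC TCA AAA TAG ATG GAT TGA CCC GAA CTG — ATG at 30, stop TGA at 36 → 9 nt.
Frame 3 has an ORF of 3 codons (positions 30–38) ≥ 3, so yes.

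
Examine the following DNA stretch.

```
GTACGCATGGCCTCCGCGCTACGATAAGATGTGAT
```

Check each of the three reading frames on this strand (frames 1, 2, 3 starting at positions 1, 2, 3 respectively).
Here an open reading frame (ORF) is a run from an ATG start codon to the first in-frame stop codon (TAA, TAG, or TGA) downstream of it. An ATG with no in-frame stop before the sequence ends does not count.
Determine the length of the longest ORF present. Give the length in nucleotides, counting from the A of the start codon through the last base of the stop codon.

Frame 1: GTA CGC ATG GCC TCC GCG CTA CGA TAA GAT GTG — ATG at 7, stop TAA at 25 → 21 nt.
Frame 2: TAC GCA TGG CCT CCG CGC TAC GAT AAG ATG TGA — ATG at 29, stop TGA at 32 → 6 nt.
Frame 3: ACG CAT GGC CTC CGC GCT ACG ATA AGA TGT GAT — no ATG→stop ORF.
Longest: frame 1, positions 7–27, 21 nt = 7 codons = 6 aa. → 21 nucleotides.

21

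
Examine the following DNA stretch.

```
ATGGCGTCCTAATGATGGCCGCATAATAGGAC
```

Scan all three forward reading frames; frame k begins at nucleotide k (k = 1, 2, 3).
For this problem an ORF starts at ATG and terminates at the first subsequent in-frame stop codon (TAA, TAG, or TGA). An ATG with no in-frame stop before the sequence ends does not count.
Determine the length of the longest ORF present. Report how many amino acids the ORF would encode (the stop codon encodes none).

Frame 1: ATG GCG TCC TAA TGA TGG CCG CAT AAT AGG — ATG at 1, stop TAA at 10 → 12 nt.
Frame 2: TGG CGT CCT AAT GAT GGC CGC ATA ATA GGA — no ATG→stop ORF.
Frame 3: GGC GTC CTA ATG ATG GCC GCA TAA TAG GAC — ATG at 12, stop TAA at 24 → 15 nt; ATG at 15, stop TAA at 24 → 12 nt.
Longest: frame 3, positions 12–26, 15 nt = 5 codons = 4 aa. → 4 amino acids.

4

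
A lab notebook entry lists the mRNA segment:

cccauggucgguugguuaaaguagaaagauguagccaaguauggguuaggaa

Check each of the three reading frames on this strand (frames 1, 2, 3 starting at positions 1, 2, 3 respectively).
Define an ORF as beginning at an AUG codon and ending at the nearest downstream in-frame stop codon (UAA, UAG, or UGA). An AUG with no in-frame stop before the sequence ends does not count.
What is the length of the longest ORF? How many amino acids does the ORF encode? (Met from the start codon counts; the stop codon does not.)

Frame 1: CCC AUG GUC GGU UGG UUA AAG UAG AAA GAU GUA GCC AAG UAU GGG UUA GGA — AUG at 4, stop UAG at 22 → 21 nt.
Frame 2: CCA UGG UCG GUU GGU UAA AGU AGA AAG AUG UAG CCA AGU AUG GGU UAG GAA — AUG at 29, stop UAG at 32 → 6 nt; AUG at 41, stop UAG at 47 → 9 nt.
Frame 3: CAU GGU CGG UUG GUU AAA GUA GAA AGA UGU AGC CAA GUA UGG GUU AGG — no AUG→stop ORF.
Longest: frame 1, positions 4–24, 21 nt = 7 codons = 6 aa. → 6 amino acids.

6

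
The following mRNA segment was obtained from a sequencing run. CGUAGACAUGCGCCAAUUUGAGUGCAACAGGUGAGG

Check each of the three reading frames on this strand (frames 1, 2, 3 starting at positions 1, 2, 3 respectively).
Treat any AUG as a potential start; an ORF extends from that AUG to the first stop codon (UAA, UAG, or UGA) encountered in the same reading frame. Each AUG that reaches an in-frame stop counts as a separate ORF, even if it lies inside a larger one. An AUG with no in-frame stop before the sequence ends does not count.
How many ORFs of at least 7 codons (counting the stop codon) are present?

Frame 1: CGU AGA CAU GCG CCA AUU UGA GUG CAA CAG GUG AGG — no AUG→stop ORF.
Frame 2: GUA GAC AUG CGC CAA UUU GAG UGC AAC AGG UGA — AUG at 8, stop UGA at 32 → 27 nt.
Frame 3: UAG ACA UGC GCC AAU UUG AGU GCA ACA GGU GAG — no AUG→stop ORF.
ORFs ≥ 7 codons: frame 2 8–34 (9 codons). Count = 1.

1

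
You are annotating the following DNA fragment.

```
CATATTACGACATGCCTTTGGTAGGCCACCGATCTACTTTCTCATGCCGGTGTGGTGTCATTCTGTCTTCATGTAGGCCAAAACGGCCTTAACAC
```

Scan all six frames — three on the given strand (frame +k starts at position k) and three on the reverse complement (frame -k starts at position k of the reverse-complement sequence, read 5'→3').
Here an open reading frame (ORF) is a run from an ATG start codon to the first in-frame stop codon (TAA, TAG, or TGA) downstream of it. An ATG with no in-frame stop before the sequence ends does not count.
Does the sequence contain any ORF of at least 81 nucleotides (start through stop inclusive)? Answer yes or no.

yes

Reverse complement (5'→3'): GTGTTAAGGCCGTTTTGGCCTACATGAAGACAGAATGACACCACACCGGCATGAGAAAGTAGATCGGTGGCCTACCAAAGGCATGTCGTAATATG
Frame +1: CAT ATT ACG ACA TGC CTT TGG TAG GCC ACC GAT CTA CTT TCT CAT GCC GGT GTG GTG TCA TTC TGT CTT CAT GTA GGC CAA AAC GGC CTT AAC — no ATG→stop ORF.
Frame +2: ATA TTA CGA CAT GCC TTT GGT AGG CCA CCG ATC TAC TTT CTC ATG CCG GTG TGG TGT CAT TCT GTC TTC ATG TAG GCC AAA ACG GCC TTA ACA — ATG at 44, stop TAG at 74 → 33 nt; ATG at 71, stop TAG at 74 → 6 nt.
Frame +3: TAT TAC GAC ATG CCT TTG GTA GGC CAC CGA TCT ACT TTC TCA TGC CGG TGT GGT GTC ATT CTG TCT TCA TGT AGG CCA AAA CGG CCT TAA CAC — ATG at 12, stop TAA at 90 → 81 nt.
Frame -1: GTG TTA AGG CCG TTT TGG CCT ACA TGA AGA CAG AAT GAC ACC ACA CCG GCA TGA GAA AGT AGA TCG GTG GCC TAC CAA AGG CAT GTC GTA ATA — no ATG→stop ORF.
Frame -2: TGT TAA GGC CGT TTT GGC CTA CAT GAA GAC AGA ATG ACA CCA CAC CGG CAT GAG AAA GTA GAT CGG TGG CCT ACC AAA GGC ATG TCG TAA TAT — ATG at 35, stop TAA at 89 → 57 nt; ATG at 83, stop TAA at 89 → 9 nt.
Frame -3: GTT AAG GCC GTT TTG GCC TAC ATG AAG ACA GAA TGA CAC CAC ACC GGC ATG AGA AAG TAG ATC GGT GGC CTA CCA AAG GCA TGT CGT AAT ATG — ATG at 24, stop TGA at 36 → 15 nt; ATG at 51, stop TAG at 60 → 12 nt.
Frame +3 has an ORF of 81 nucleotides (positions 12–92) ≥ 81, so yes.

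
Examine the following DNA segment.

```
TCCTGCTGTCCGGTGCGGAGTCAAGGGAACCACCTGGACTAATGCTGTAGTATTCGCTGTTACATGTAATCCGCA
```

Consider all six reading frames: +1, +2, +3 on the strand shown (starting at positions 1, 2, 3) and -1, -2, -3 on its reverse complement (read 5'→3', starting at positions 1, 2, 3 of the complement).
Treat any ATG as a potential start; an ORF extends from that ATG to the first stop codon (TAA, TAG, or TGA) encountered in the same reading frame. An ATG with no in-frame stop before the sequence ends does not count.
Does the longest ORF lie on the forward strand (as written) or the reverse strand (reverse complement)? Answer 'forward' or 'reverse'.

Reverse complement (5'→3'): TGCGGATTACATGTAACAGCGAATACTACAGCATTAGTCCAGGTGGTTCCCTTGACTCCGCACCGGACAGCAGGA
Frame +1: TCC TGC TGT CCG GTG CGG AGT CAA GGG AAC CAC CTG GAC TAA TGC TGT AGT ATT CGC TGT TAC ATG TAA TCC GCA — ATG at 64, stop TAA at 67 → 6 nt.
Frame +2: CCT GCT GTC CGG TGC GGA GTC AAG GGA ACC ACC TGG ACT AAT GCT GTA GTA TTC GCT GTT ACA TGT AAT CCG — no ATG→stop ORF.
Frame +3: CTG CTG TCC GGT GCG GAG TCA AGG GAA CCA CCT GGA CTA ATG CTG TAG TAT TCG CTG TTA CAT GTA ATC CGC — ATG at 42, stop TAG at 48 → 9 nt.
Frame -1: TGC GGA TTA CAT GTA ACA GCG AAT ACT ACA GCA TTA GTC CAG GTG GTT CCC TTG ACT CCG CAC CGG ACA GCA GGA — no ATG→stop ORF.
Frame -2: GCG GAT TAC ATG TAA CAG CGA ATA CTA CAG CAT TAG TCC AGG TGG TTC CCT TGA CTC CGC ACC GGA CAG CAG — ATG at 11, stop TAA at 14 → 6 nt.
Frame -3: CGG ATT ACA TGT AAC AGC GAA TAC TAC AGC ATT AGT CCA GGT GGT TCC CTT GAC TCC GCA CCG GAC AGC AGG — no ATG→stop ORF.
Forward-strand max 9 nt; reverse-strand max 6 nt. The forward strand has the longer ORF.

forward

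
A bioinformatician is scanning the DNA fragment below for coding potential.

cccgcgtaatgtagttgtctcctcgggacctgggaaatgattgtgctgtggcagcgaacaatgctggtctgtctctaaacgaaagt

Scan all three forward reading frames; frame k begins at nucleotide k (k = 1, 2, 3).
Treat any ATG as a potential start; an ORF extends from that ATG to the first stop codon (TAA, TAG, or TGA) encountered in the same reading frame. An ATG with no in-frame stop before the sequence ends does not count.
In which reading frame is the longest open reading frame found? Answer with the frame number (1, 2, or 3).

1

Frame 1: CCC GCG TAA TGT AGT TGT CTC CTC GGG ACC TGG GAA ATG ATT GTG CTG TGG CAG CGA ACA ATG CTG GTC TGT CTC TAA ACG AAA — ATG at 37, stop TAA at 76 → 42 nt; ATG at 61, stop TAA at 76 → 18 nt.
Frame 2: CCG CGT AAT GTA GTT GTC TCC TCG GGA CCT GGG AAA TGA TTG TGC TGT GGC AGC GAA CAA TGC TGG TCT GTC TCT AAA CGA AAG — no ATG→stop ORF.
Frame 3: CGC GTA ATG TAG TTG TCT CCT CGG GAC CTG GGA AAT GAT TGT GCT GTG GCA GCG AAC AAT GCT GGT CTG TCT CTA AAC GAA AGT — ATG at 9, stop TAG at 12 → 6 nt.
Longest ORF is 42 nt in frame 1 (positions 37–78).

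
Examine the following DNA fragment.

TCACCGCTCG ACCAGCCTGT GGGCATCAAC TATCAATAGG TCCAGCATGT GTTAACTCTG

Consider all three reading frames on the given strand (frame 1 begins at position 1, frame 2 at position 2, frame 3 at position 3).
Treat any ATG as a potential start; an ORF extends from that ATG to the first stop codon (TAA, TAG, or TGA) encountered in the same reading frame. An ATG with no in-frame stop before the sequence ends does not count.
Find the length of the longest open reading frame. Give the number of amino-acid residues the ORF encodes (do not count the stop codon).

2

Frame 1: TCA CCG CTC GAC CAG CCT GTG GGC ATC AAC TAT CAA TAG GTC CAG CAT GTG TTA ACT CTG — no ATG→stop ORF.
Frame 2: CAC CGC TCG ACC AGC CTG TGG GCA TCA ACT ATC AAT AGG TCC AGC ATG TGT TAA CTC — ATG at 47, stop TAA at 53 → 9 nt.
Frame 3: ACC GCT CGA CCA GCC TGT GGG CAT CAA CTA TCA ATA GGT CCA GCA TGT GTT AAC TCT — no ATG→stop ORF.
Longest: frame 2, positions 47–55, 9 nt = 3 codons = 2 aa. → 2 amino acids.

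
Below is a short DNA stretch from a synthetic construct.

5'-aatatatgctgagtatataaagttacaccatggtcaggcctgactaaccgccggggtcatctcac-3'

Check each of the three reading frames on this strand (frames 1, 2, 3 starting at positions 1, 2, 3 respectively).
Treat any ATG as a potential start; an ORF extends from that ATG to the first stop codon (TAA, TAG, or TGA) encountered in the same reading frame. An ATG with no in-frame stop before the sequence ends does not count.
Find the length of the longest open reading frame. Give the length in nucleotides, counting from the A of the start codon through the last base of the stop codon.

18

Frame 1: AAT ATA TGC TGA GTA TAT AAA GTT ACA CCA TGG TCA GGC CTG ACT AAC CGC CGG GGT CAT CTC — no ATG→stop ORF.
Frame 2: ATA TAT GCT GAG TAT ATA AAG TTA CAC CAT GGT CAG GCC TGA CTA ACC GCC GGG GTC ATC TCA — no ATG→stop ORF.
Frame 3: TAT ATG CTG AGT ATA TAA AGT TAC ACC ATG GTC AGG CCT GAC TAA CCG CCG GGG TCA TCT CAC — ATG at 6, stop TAA at 18 → 15 nt; ATG at 30, stop TAA at 45 → 18 nt.
Longest: frame 3, positions 30–47, 18 nt = 6 codons = 5 aa. → 18 nucleotides.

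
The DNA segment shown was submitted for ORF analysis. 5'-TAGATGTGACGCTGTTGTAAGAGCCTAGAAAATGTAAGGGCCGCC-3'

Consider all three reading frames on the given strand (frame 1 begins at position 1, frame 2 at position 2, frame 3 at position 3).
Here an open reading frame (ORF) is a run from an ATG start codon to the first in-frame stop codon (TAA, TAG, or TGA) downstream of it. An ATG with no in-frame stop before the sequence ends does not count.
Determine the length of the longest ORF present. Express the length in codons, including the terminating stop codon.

Frame 1: TAG ATG TGA CGC TGT TGT AAG AGC CTA GAA AAT GTA AGG GCC GCC — ATG at 4, stop TGA at 7 → 6 nt.
Frame 2: AGA TGT GAC GCT GTT GTA AGA GCC TAG AAA ATG TAA GGG CCG — ATG at 32, stop TAA at 35 → 6 nt.
Frame 3: GAT GTG ACG CTG TTG TAA GAG CCT AGA AAA TGT AAG GGC CGC — no ATG→stop ORF.
Longest: frame 1, positions 4–9, 6 nt = 2 codons = 1 aa. → 2 codons.

2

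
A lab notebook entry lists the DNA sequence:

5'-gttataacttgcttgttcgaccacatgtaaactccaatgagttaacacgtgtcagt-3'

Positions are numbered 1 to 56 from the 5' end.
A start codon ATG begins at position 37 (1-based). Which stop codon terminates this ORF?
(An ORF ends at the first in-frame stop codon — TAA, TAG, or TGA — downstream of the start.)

TAA

Codons from position 37: ATG (37–39), AGT (40–42), TAA (43–45).
The first in-frame stop codon is TAA.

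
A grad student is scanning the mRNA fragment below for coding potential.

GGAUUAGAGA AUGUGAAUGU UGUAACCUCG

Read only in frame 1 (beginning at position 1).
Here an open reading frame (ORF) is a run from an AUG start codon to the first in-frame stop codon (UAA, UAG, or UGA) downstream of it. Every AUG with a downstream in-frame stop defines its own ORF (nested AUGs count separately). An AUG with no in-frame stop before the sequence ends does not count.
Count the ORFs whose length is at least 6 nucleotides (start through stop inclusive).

Frame 1: GGA UUA GAG AAU GUG AAU GUU GUA ACC UCG — no AUG→stop ORF.
No ORF reaches 6 nucleotides. Count = 0.

0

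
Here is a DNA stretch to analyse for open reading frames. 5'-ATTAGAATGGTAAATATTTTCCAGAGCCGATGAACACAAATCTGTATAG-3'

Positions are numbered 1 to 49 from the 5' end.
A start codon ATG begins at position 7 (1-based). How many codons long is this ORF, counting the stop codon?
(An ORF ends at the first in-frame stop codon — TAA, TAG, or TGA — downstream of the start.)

Codons from position 7: ATG (7–9), GTA (10–12), AAT (13–15), ATT (16–18), TTC (19–21), CAG (22–24), AGC (25–27), CGA (28–30), TGA (31–33).
TGA is the first in-frame stop; that's 9 codons including the stop.

9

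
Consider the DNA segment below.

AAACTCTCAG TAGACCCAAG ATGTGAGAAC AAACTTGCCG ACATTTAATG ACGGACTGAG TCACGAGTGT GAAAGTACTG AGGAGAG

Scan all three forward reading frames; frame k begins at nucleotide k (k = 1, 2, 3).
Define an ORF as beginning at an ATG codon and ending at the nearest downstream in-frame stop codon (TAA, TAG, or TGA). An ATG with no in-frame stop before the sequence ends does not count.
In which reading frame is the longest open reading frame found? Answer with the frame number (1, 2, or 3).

3

Frame 1: AAA CTC TCA GTA GAC CCA AGA TGT GAG AAC AAA CTT GCC GAC ATT TAA TGA CGG ACT GAG TCA CGA GTG TGA AAG TAC TGA GGA GAG — no ATG→stop ORF.
Frame 2: AAC TCT CAG TAG ACC CAA GAT GTG AGA ACA AAC TTG CCG ACA TTT AAT GAC GGA CTG AGT CAC GAG TGT GAA AGT ACT GAG GAG — no ATG→stop ORF.
Frame 3: ACT CTC AGT AGA CCC AAG ATG TGA GAA CAA ACT TGC CGA CAT TTA ATG ACG GAC TGA GTC ACG AGT GTG AAA GTA CTG AGG AGA — ATG at 21, stop TGA at 24 → 6 nt; ATG at 48, stop TGA at 57 → 12 nt.
Longest ORF is 12 nt in frame 3 (positions 48–59).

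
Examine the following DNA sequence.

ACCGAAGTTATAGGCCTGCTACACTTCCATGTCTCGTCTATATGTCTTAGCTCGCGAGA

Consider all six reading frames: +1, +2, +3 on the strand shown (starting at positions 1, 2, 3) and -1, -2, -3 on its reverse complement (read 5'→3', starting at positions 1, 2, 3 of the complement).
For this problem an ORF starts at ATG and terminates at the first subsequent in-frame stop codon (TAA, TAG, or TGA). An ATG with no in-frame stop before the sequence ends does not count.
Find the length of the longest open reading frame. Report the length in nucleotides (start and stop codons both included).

12

Reverse complement (5'→3'): TCTCGCGAGCTAAGACATATAGACGAGACATGGAAGTGTAGCAGGCCTATAACTTCGGT
Frame +1: ACC GAA GTT ATA GGC CTG CTA CAC TTC CAT GTC TCG TCT ATA TGT CTT AGC TCG CGA — no ATG→stop ORF.
Frame +2: CCG AAG TTA TAG GCC TGC TAC ACT TCC ATG TCT CGT CTA TAT GTC TTA GCT CGC GAG — no ATG→stop ORF.
Frame +3: CGA AGT TAT AGG CCT GCT ACA CTT CCA TGT CTC GTC TAT ATG TCT TAG CTC GCG AGA — ATG at 42, stop TAG at 48 → 9 nt.
Frame -1: TCT CGC GAG CTA AGA CAT ATA GAC GAG ACA TGG AAG TGT AGC AGG CCT ATA ACT TCG — no ATG→stop ORF.
Frame -2: CTC GCG AGC TAA GAC ATA TAG ACG AGA CAT GGA AGT GTA GCA GGC CTA TAA CTT CGG — no ATG→stop ORF.
Frame -3: TCG CGA GCT AAG ACA TAT AGA CGA GAC ATG GAA GTG TAG CAG GCC TAT AAC TTC GGT — ATG at 30, stop TAG at 39 → 12 nt.
Longest: frame -3, positions 30–41, 12 nt = 4 codons = 3 aa. → 12 nucleotides.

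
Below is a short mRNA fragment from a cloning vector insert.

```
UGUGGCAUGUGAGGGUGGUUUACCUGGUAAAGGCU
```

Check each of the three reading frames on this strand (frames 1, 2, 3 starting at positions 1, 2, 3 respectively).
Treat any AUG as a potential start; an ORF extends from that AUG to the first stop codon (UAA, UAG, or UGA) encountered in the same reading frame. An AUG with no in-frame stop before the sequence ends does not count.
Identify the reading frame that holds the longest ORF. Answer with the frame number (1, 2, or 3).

Frame 1: UGU GGC AUG UGA GGG UGG UUU ACC UGG UAA AGG — AUG at 7, stop UGA at 10 → 6 nt.
Frame 2: GUG GCA UGU GAG GGU GGU UUA CCU GGU AAA GGC — no AUG→stop ORF.
Frame 3: UGG CAU GUG AGG GUG GUU UAC CUG GUA AAG GCU — no AUG→stop ORF.
Longest ORF is 6 nt in frame 1 (positions 7–12).

1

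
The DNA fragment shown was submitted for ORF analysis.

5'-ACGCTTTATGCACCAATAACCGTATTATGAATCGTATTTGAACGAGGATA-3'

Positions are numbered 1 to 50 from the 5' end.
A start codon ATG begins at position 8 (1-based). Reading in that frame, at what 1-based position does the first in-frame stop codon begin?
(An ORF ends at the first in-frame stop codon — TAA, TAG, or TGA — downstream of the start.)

17

Codons from position 8: ATG (8–10), CAC (11–13), CAA (14–16), TAA (17–19).
TAA is a stop codon; it begins at position 17.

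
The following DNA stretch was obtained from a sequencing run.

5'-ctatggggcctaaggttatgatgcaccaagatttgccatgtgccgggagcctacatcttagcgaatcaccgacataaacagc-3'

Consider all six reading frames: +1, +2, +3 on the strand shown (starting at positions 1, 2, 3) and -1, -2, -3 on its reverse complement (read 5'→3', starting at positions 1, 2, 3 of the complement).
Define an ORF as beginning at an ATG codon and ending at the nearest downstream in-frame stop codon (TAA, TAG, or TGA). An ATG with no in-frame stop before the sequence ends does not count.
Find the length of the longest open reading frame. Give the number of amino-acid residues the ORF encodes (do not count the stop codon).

24

Reverse complement (5'→3'): GCTGTTTATGTCGGTGATTCGCTAAGATGTAGGCTCCCGGCACATGGCAAATCTTGGTGCATCATAACCTTAGGCCCCATAG
Frame +1: CTA TGG GGC CTA AGG TTA TGA TGC ACC AAG ATT TGC CAT GTG CCG GGA GCC TAC ATC TTA GCG AAT CAC CGA CAT AAA CAG — no ATG→stop ORF.
Frame +2: TAT GGG GCC TAA GGT TAT GAT GCA CCA AGA TTT GCC ATG TGC CGG GAG CCT ACA TCT TAG CGA ATC ACC GAC ATA AAC AGC — ATG at 38, stop TAG at 59 → 24 nt.
Frame +3: ATG GGG CCT AAG GTT ATG ATG CAC CAA GAT TTG CCA TGT GCC GGG AGC CTA CAT CTT AGC GAA TCA CCG ACA TAA ACA — ATG at 3, stop TAA at 75 → 75 nt; ATG at 18, stop TAA at 75 → 60 nt; ATG at 21, stop TAA at 75 → 57 nt.
Frame -1: GCT GTT TAT GTC GGT GAT TCG CTA AGA TGT AGG CTC CCG GCA CAT GGC AAA TCT TGG TGC ATC ATA ACC TTA GGC CCC ATA — no ATG→stop ORF.
Frame -2: CTG TTT ATG TCG GTG ATT CGC TAA GAT GTA GGC TCC CGG CAC ATG GCA AAT CTT GGT GCA TCA TAA CCT TAG GCC CCA TAG — ATG at 8, stop TAA at 23 → 18 nt; ATG at 44, stop TAA at 65 → 24 nt.
Frame -3: TGT TTA TGT CGG TGA TTC GCT AAG ATG TAG GCT CCC GGC ACA TGG CAA ATC TTG GTG CAT CAT AAC CTT AGG CCC CAT — ATG at 27, stop TAG at 30 → 6 nt.
Longest: frame +3, positions 3–77, 75 nt = 25 codons = 24 aa. → 24 amino acids.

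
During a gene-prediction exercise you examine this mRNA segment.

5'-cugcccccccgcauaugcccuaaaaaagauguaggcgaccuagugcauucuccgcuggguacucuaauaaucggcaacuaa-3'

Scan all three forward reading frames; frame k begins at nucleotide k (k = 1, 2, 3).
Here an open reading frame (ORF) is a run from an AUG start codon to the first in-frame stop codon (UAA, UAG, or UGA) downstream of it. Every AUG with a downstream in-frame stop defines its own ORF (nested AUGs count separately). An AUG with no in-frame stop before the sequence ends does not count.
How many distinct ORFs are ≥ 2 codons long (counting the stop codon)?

Frame 1: CUG CCC CCC CGC AUA UGC CCU AAA AAA GAU GUA GGC GAC CUA GUG CAU UCU CCG CUG GGU ACU CUA AUA AUC GGC AAC UAA — no AUG→stop ORF.
Frame 2: UGC CCC CCC GCA UAU GCC CUA AAA AAG AUG UAG GCG ACC UAG UGC AUU CUC CGC UGG GUA CUC UAA UAA UCG GCA ACU — AUG at 29, stop UAG at 32 → 6 nt.
Frame 3: GCC CCC CCG CAU AUG CCC UAA AAA AGA UGU AGG CGA CCU AGU GCA UUC UCC GCU GGG UAC UCU AAU AAU CGG CAA CUA — AUG at 15, stop UAA at 21 → 9 nt.
ORFs ≥ 2 codons: frame 2 29–34 (2 codons), frame 3 15–23 (3 codons). Count = 2.

2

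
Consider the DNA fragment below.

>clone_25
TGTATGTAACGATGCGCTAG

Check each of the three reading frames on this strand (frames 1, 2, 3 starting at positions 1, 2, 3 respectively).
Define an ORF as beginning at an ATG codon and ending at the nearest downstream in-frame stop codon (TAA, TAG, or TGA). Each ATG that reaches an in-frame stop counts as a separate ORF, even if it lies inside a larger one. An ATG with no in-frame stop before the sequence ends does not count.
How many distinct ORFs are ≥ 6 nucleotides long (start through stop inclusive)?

2

Frame 1: TGT ATG TAA CGA TGC GCT — ATG at 4, stop TAA at 7 → 6 nt.
Frame 2: GTA TGT AAC GAT GCG CTA — no ATG→stop ORF.
Frame 3: TAT GTA ACG ATG CGC TAG — ATG at 12, stop TAG at 18 → 9 nt.
ORFs ≥ 6 nucleotides: frame 1 4–9 (6 nucleotides), frame 3 12–20 (9 nucleotides). Count = 2.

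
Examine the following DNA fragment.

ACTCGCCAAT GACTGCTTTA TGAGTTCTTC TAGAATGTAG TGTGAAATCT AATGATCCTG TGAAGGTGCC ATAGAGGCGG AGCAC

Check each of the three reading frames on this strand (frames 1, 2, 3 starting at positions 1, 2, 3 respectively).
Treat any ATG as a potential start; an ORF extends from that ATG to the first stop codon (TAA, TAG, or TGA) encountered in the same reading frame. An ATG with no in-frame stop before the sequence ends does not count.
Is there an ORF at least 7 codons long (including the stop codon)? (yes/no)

yes

Frame 1: ACT CGC CAA TGA CTG CTT TAT GAG TTC TTC TAG AAT GTA GTG TGA AAT CTA ATG ATC CTG TGA AGG TGC CAT AGA GGC GGA GCA — ATG at 52, stop TGA at 61 → 12 nt.
Frame 2: CTC GCC AAT GAC TGC TTT ATG AGT TCT TCT AGA ATG TAG TGT GAA ATC TAA TGA TCC TGT GAA GGT GCC ATA GAG GCG GAG CAC — ATG at 20, stop TAG at 38 → 21 nt; ATG at 35, stop TAG at 38 → 6 nt.
Frame 3: TCG CCA ATG ACT GCT TTA TGA GTT CTT CTA GAA TGT AGT GTG AAA TCT AAT GAT CCT GTG AAG GTG CCA TAG AGG CGG AGC — ATG at 9, stop TGA at 21 → 15 nt.
Frame 2 has an ORF of 7 codons (positions 20–40) ≥ 7, so yes.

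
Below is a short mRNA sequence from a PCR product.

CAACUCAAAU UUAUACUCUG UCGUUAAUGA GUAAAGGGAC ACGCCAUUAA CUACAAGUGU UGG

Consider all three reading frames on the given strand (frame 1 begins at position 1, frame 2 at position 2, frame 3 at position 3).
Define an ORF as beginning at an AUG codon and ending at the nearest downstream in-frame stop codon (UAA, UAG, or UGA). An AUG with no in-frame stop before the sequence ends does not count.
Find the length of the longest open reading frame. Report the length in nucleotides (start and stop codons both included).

Frame 1: CAA CUC AAA UUU AUA CUC UGU CGU UAA UGA GUA AAG GGA CAC GCC AUU AAC UAC AAG UGU UGG — no AUG→stop ORF.
Frame 2: AAC UCA AAU UUA UAC UCU GUC GUU AAU GAG UAA AGG GAC ACG CCA UUA ACU ACA AGU GUU — no AUG→stop ORF.
Frame 3: ACU CAA AUU UAU ACU CUG UCG UUA AUG AGU AAA GGG ACA CGC CAU UAA CUA CAA GUG UUG — AUG at 27, stop UAA at 48 → 24 nt.
Longest: frame 3, positions 27–50, 24 nt = 8 codons = 7 aa. → 24 nucleotides.

24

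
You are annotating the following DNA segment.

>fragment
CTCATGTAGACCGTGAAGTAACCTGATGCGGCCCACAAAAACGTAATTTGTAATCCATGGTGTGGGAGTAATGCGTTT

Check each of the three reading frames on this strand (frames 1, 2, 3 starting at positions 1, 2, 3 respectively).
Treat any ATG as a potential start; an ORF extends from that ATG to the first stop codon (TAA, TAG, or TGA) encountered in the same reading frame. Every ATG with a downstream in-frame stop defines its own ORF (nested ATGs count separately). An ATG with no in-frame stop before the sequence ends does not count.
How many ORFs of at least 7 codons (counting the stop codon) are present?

Frame 1: CTC ATG TAG ACC GTG AAG TAA CCT GAT GCG GCC CAC AAA AAC GTA ATT TGT AAT CCA TGG TGT GGG AGT AAT GCG TTT — ATG at 4, stop TAG at 7 → 6 nt.
Frame 2: TCA TGT AGA CCG TGA AGT AAC CTG ATG CGG CCC ACA AAA ACG TAA TTT GTA ATC CAT GGT GTG GGA GTA ATG CGT — ATG at 26, stop TAA at 44 → 21 nt.
Frame 3: CAT GTA GAC CGT GAA GTA ACC TGA TGC GGC CCA CAA AAA CGT AAT TTG TAA TCC ATG GTG TGG GAG TAA TGC GTT — ATG at 57, stop TAA at 69 → 15 nt.
ORFs ≥ 7 codons: frame 2 26–46 (7 codons). Count = 1.

1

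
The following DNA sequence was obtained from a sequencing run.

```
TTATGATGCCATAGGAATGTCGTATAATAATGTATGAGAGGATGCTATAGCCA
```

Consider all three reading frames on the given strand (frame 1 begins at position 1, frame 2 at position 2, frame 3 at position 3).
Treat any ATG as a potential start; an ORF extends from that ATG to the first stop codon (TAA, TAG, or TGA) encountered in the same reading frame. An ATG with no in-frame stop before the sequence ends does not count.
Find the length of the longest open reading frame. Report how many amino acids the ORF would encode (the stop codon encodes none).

6

Frame 1: TTA TGA TGC CAT AGG AAT GTC GTA TAA TAA TGT ATG AGA GGA TGC TAT AGC — no ATG→stop ORF.
Frame 2: TAT GAT GCC ATA GGA ATG TCG TAT AAT AAT GTA TGA GAG GAT GCT ATA GCC — ATG at 17, stop TGA at 35 → 21 nt.
Frame 3: ATG ATG CCA TAG GAA TGT CGT ATA ATA ATG TAT GAG AGG ATG CTA TAG CCA — ATG at 3, stop TAG at 12 → 12 nt; ATG at 6, stop TAG at 12 → 9 nt; ATG at 30, stop TAG at 48 → 21 nt; ATG at 42, stop TAG at 48 → 9 nt.
Longest: frame 2, positions 17–37, 21 nt = 7 codons = 6 aa. → 6 amino acids.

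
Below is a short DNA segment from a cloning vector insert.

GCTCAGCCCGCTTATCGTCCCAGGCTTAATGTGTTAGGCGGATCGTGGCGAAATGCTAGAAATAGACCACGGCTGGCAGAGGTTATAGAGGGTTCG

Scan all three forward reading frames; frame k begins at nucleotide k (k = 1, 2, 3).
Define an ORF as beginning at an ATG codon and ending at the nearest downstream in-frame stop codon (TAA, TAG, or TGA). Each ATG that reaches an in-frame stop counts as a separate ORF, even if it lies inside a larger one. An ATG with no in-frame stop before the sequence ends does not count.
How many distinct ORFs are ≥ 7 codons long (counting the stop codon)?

Frame 1: GCT CAG CCC GCT TAT CGT CCC AGG CTT AAT GTG TTA GGC GGA TCG TGG CGA AAT GCT AGA AAT AGA CCA CGG CTG GCA GAG GTT ATA GAG GGT TCG — no ATG→stop ORF.
Frame 2: CTC AGC CCG CTT ATC GTC CCA GGC TTA ATG TGT TAG GCG GAT CGT GGC GAA ATG CTA GAA ATA GAC CAC GGC TGG CAG AGG TTA TAG AGG GTT — ATG at 29, stop TAG at 35 → 9 nt; ATG at 53, stop TAG at 86 → 36 nt.
Frame 3: TCA GCC CGC TTA TCG TCC CAG GCT TAA TGT GTT AGG CGG ATC GTG GCG AAA TGC TAG AAA TAG ACC ACG GCT GGC AGA GGT TAT AGA GGG TTC — no ATG→stop ORF.
ORFs ≥ 7 codons: frame 2 53–88 (12 codons). Count = 1.

1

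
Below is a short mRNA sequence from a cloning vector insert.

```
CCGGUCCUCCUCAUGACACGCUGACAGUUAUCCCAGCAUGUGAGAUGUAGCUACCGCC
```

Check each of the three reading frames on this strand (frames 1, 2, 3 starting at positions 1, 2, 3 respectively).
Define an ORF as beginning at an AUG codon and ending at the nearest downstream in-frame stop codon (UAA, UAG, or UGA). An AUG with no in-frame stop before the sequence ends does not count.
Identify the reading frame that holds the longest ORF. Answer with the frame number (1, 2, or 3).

1

Frame 1: CCG GUC CUC CUC AUG ACA CGC UGA CAG UUA UCC CAG CAU GUG AGA UGU AGC UAC CGC — AUG at 13, stop UGA at 22 → 12 nt.
Frame 2: CGG UCC UCC UCA UGA CAC GCU GAC AGU UAU CCC AGC AUG UGA GAU GUA GCU ACC GCC — AUG at 38, stop UGA at 41 → 6 nt.
Frame 3: GGU CCU CCU CAU GAC ACG CUG ACA GUU AUC CCA GCA UGU GAG AUG UAG CUA CCG — AUG at 45, stop UAG at 48 → 6 nt.
Longest ORF is 12 nt in frame 1 (positions 13–24).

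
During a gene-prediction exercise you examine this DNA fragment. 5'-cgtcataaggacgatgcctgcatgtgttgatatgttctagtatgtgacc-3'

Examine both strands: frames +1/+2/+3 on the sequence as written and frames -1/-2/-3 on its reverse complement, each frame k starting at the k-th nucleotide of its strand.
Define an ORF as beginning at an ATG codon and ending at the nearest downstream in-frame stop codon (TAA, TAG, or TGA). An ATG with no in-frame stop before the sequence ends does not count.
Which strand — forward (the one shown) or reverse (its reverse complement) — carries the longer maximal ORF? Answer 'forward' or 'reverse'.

Reverse complement (5'→3'): GGTCACATACTAGAACATATCAACACATGCAGGCATCGTCCTTATGACG
Frame +1: CGT CAT AAG GAC GAT GCC TGC ATG TGT TGA TAT GTT CTA GTA TGT GAC — ATG at 22, stop TGA at 28 → 9 nt.
Frame +2: GTC ATA AGG ACG ATG CCT GCA TGT GTT GAT ATG TTC TAG TAT GTG ACC — ATG at 14, stop TAG at 38 → 27 nt; ATG at 32, stop TAG at 38 → 9 nt.
Frame +3: TCA TAA GGA CGA TGC CTG CAT GTG TTG ATA TGT TCT AGT ATG TGA — ATG at 42, stop TGA at 45 → 6 nt.
Frame -1: GGT CAC ATA CTA GAA CAT ATC AAC ACA TGC AGG CAT CGT CCT TAT GAC — no ATG→stop ORF.
Frame -2: GTC ACA TAC TAG AAC ATA TCA ACA CAT GCA GGC ATC GTC CTT ATG ACG — no ATG→stop ORF.
Frame -3: TCA CAT ACT AGA ACA TAT CAA CAC ATG CAG GCA TCG TCC TTA TGA — ATG at 27, stop TGA at 45 → 21 nt.
Forward-strand max 27 nt; reverse-strand max 21 nt. The forward strand has the longer ORF.

forward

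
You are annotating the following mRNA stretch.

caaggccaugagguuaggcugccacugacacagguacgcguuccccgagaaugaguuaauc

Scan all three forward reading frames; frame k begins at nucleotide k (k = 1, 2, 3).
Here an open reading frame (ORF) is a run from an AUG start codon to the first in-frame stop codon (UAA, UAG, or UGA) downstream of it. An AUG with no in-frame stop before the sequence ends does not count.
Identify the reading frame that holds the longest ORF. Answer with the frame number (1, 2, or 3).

Frame 1: CAA GGC CAU GAG GUU AGG CUG CCA CUG ACA CAG GUA CGC GUU CCC CGA GAA UGA GUU AAU — no AUG→stop ORF.
Frame 2: AAG GCC AUG AGG UUA GGC UGC CAC UGA CAC AGG UAC GCG UUC CCC GAG AAU GAG UUA AUC — AUG at 8, stop UGA at 26 → 21 nt.
Frame 3: AGG CCA UGA GGU UAG GCU GCC ACU GAC ACA GGU ACG CGU UCC CCG AGA AUG AGU UAA — AUG at 51, stop UAA at 57 → 9 nt.
Longest ORF is 21 nt in frame 2 (positions 8–28).

2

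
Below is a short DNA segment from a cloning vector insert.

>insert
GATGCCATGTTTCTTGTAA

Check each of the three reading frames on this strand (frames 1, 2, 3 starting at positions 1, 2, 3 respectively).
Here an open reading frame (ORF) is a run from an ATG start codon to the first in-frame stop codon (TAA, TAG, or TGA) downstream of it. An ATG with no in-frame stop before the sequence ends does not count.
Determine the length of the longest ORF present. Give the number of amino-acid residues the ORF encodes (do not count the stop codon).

Frame 1: GAT GCC ATG TTT CTT GTA — no ATG→stop ORF.
Frame 2: ATG CCA TGT TTC TTG TAA — ATG at 2, stop TAA at 17 → 18 nt.
Frame 3: TGC CAT GTT TCT TGT — no ATG→stop ORF.
Longest: frame 2, positions 2–19, 18 nt = 6 codons = 5 aa. → 5 amino acids.

5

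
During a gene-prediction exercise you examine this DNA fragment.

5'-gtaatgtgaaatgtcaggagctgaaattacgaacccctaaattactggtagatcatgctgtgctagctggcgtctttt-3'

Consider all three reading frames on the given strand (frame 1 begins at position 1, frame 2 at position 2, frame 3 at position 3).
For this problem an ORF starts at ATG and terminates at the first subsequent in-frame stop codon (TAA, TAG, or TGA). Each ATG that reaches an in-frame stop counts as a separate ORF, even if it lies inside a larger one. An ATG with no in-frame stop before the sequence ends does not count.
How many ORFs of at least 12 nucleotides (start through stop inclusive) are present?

Frame 1: GTA ATG TGA AAT GTC AGG AGC TGA AAT TAC GAA CCC CTA AAT TAC TGG TAG ATC ATG CTG TGC TAG CTG GCG TCT TTT — ATG at 4, stop TGA at 7 → 6 nt; ATG at 55, stop TAG at 64 → 12 nt.
Frame 2: TAA TGT GAA ATG TCA GGA GCT GAA ATT ACG AAC CCC TAA ATT ACT GGT AGA TCA TGC TGT GCT AGC TGG CGT CTT — ATG at 11, stop TAA at 38 → 30 nt.
Frame 3: AAT GTG AAA TGT CAG GAG CTG AAA TTA CGA ACC CCT AAA TTA CTG GTA GAT CAT GCT GTG CTA GCT GGC GTC TTT — no ATG→stop ORF.
ORFs ≥ 12 nucleotides: frame 1 55–66 (12 nucleotides), frame 2 11–40 (30 nucleotides). Count = 2.

2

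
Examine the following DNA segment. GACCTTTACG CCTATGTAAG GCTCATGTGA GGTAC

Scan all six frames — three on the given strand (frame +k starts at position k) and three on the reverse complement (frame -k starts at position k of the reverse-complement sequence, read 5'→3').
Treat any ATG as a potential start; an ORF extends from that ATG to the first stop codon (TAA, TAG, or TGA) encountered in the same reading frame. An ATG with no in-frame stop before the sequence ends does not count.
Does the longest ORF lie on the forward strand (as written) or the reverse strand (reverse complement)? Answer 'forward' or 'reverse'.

reverse

Reverse complement (5'→3'): GTACCTCACATGAGCCTTACATAGGCGTAAAGGTC
Frame +1: GAC CTT TAC GCC TAT GTA AGG CTC ATG TGA GGT — ATG at 25, stop TGA at 28 → 6 nt.
Frame +2: ACC TTT ACG CCT ATG TAA GGC TCA TGT GAG GTA — ATG at 14, stop TAA at 17 → 6 nt.
Frame +3: CCT TTA CGC CTA TGT AAG GCT CAT GTG AGG TAC — no ATG→stop ORF.
Frame -1: GTA CCT CAC ATG AGC CTT ACA TAG GCG TAA AGG — ATG at 10, stop TAG at 22 → 15 nt.
Frame -2: TAC CTC ACA TGA GCC TTA CAT AGG CGT AAA GGT — no ATG→stop ORF.
Frame -3: ACC TCA CAT GAG CCT TAC ATA GGC GTA AAG GTC — no ATG→stop ORF.
Forward-strand max 6 nt; reverse-strand max 15 nt. The reverse strand has the longer ORF.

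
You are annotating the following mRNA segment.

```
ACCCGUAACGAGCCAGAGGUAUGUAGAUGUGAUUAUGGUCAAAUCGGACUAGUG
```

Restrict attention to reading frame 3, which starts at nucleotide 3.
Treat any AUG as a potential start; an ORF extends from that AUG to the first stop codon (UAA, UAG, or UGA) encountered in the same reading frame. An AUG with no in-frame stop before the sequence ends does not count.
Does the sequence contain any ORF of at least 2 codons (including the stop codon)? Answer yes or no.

yes

Frame 3: CCG UAA CGA GCC AGA GGU AUG UAG AUG UGA UUA UGG UCA AAU CGG ACU AGU — AUG at 21, stop UAG at 24 → 6 nt; AUG at 27, stop UGA at 30 → 6 nt.
Frame 3 has an ORF of 2 codons (positions 21–26) ≥ 2, so yes.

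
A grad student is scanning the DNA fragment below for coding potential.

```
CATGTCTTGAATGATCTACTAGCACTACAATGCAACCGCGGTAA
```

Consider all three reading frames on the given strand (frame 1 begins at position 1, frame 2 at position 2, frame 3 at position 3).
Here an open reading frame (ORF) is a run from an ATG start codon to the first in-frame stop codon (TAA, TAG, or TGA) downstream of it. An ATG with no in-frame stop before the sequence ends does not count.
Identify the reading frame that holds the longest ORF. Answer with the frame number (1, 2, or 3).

3

Frame 1: CAT GTC TTG AAT GAT CTA CTA GCA CTA CAA TGC AAC CGC GGT — no ATG→stop ORF.
Frame 2: ATG TCT TGA ATG ATC TAC TAG CAC TAC AAT GCA ACC GCG GTA — ATG at 2, stop TGA at 8 → 9 nt; ATG at 11, stop TAG at 20 → 12 nt.
Frame 3: TGT CTT GAA TGA TCT ACT AGC ACT ACA ATG CAA CCG CGG TAA — ATG at 30, stop TAA at 42 → 15 nt.
Longest ORF is 15 nt in frame 3 (positions 30–44).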